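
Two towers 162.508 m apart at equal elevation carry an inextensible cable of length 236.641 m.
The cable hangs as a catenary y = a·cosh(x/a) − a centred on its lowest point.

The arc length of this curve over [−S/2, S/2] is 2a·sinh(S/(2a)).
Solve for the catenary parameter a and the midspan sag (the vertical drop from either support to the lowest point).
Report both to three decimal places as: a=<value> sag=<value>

a=52.174 sag=77.139

seed: a₀ = √(S³/(24(L−S))) = √(162.508³/(24·74.133)) = 49.113480
iter 1: u=1.654413  f(a)=+1.083e+01  f'(a)=-3.930e+00  a ← 49.113480 − (+1.083e+01/-3.930e+00) = 51.869715
iter 2: u=1.566502  f(a)=+9.788e-01  f'(a)=-3.249e+00  a ← 51.869715 − (+9.788e-01/-3.249e+00) = 52.170937
iter 3: u=1.557457  f(a)=+9.744e-03  f'(a)=-3.185e+00  a ← 52.170937 − (+9.744e-03/-3.185e+00) = 52.173996
iter 4: u=1.557366  f(a)=+9.869e-07  f'(a)=-3.184e+00  a ← 52.173996 − (+9.869e-07/-3.184e+00) = 52.173997
iter 5: u=1.557366  f(a)=+2.842e-14  f'(a)=-3.184e+00  a ← 52.173997 − (+2.842e-14/-3.184e+00) = 52.173997
converged: |Δa| < 1e-12 after 5 iterations
sag = a·(cosh(S/(2a)) − 1) = 52.173997·(cosh(1.557366) − 1) = 77.139060
T_max/T_min = cosh(S/(2a)) = 2.478496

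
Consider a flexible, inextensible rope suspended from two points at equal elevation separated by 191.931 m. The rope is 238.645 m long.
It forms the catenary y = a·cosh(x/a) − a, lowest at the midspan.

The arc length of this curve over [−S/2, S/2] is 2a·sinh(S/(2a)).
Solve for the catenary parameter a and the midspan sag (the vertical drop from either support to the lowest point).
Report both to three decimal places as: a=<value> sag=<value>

seed: a₀ = √(S³/(24(L−S))) = √(191.931³/(24·46.714)) = 79.412440
iter 1: u=1.208444  f(a)=+3.532e+00  f'(a)=-1.358e+00  a ← 79.412440 − (+3.532e+00/-1.358e+00) = 82.014231
iter 2: u=1.170108  f(a)=+1.810e-01  f'(a)=-1.222e+00  a ← 82.014231 − (+1.810e-01/-1.222e+00) = 82.162401
iter 3: u=1.167998  f(a)=+5.322e-04  f'(a)=-1.214e+00  a ← 82.162401 − (+5.322e-04/-1.214e+00) = 82.162839
iter 4: u=1.167992  f(a)=+4.631e-09  f'(a)=-1.214e+00  a ← 82.162839 − (+4.631e-09/-1.214e+00) = 82.162839
iter 5: u=1.167992  f(a)=+2.842e-14  f'(a)=-1.214e+00  a ← 82.162839 − (+2.842e-14/-1.214e+00) = 82.162839
converged: |Δa| < 1e-12 after 5 iterations
sag = a·(cosh(S/(2a)) − 1) = 82.162839·(cosh(1.167992) − 1) = 62.711559
T_max/T_min = cosh(S/(2a)) = 1.763259

a=82.163 sag=62.712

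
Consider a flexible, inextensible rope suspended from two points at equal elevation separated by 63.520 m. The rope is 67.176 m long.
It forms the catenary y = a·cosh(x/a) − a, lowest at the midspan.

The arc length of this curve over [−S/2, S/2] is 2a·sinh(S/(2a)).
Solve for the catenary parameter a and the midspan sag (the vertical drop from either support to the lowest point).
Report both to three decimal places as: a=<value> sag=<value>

a=54.506 sag=9.518

seed: a₀ = √(S³/(24(L−S))) = √(63.520³/(24·3.656)) = 54.045186
iter 1: u=0.587656  f(a)=+6.365e-02  f'(a)=-1.400e-01  a ← 54.045186 − (+6.365e-02/-1.400e-01) = 54.499748
iter 2: u=0.582755  f(a)=+8.120e-04  f'(a)=-1.365e-01  a ← 54.499748 − (+8.120e-04/-1.365e-01) = 54.505698
iter 3: u=0.582691  f(a)=+1.359e-07  f'(a)=-1.364e-01  a ← 54.505698 − (+1.359e-07/-1.364e-01) = 54.505699
iter 4: u=0.582691  f(a)=+0.000e+00  f'(a)=-1.364e-01  a ← 54.505699 − (+0.000e+00/-1.364e-01) = 54.505699
converged: |Δa| < 1e-12 after 4 iterations
sag = a·(cosh(S/(2a)) − 1) = 54.505699·(cosh(0.582691) − 1) = 9.517929
T_max/T_min = cosh(S/(2a)) = 1.174623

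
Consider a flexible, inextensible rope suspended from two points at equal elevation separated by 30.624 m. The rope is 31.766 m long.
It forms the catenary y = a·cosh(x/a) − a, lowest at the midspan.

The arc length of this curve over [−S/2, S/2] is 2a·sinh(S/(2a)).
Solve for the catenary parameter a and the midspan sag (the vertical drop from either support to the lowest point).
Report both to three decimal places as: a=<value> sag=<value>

a=32.550 sag=3.668

seed: a₀ = √(S³/(24(L−S))) = √(30.624³/(24·1.142)) = 32.370857
iter 1: u=0.473018  f(a)=+1.284e-02  f'(a)=-7.215e-02  a ← 32.370857 − (+1.284e-02/-7.215e-02) = 32.548881
iter 2: u=0.470431  f(a)=+1.067e-04  f'(a)=-7.095e-02  a ← 32.548881 − (+1.067e-04/-7.095e-02) = 32.550385
iter 3: u=0.470409  f(a)=+7.506e-09  f'(a)=-7.094e-02  a ← 32.550385 − (+7.506e-09/-7.094e-02) = 32.550385
iter 4: u=0.470409  f(a)=+0.000e+00  f'(a)=-7.094e-02  a ← 32.550385 − (+0.000e+00/-7.094e-02) = 32.550385
converged: |Δa| < 1e-12 after 4 iterations
sag = a·(cosh(S/(2a)) − 1) = 32.550385·(cosh(0.470409) − 1) = 3.668357
T_max/T_min = cosh(S/(2a)) = 1.112698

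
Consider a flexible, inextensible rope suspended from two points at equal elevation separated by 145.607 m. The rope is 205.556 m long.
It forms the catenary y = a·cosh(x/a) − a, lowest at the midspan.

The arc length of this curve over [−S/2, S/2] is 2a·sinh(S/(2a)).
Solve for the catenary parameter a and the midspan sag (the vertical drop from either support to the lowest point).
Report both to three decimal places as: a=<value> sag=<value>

a=48.947 sag=64.891

seed: a₀ = √(S³/(24(L−S))) = √(145.607³/(24·59.949)) = 46.320879
iter 1: u=1.571721  f(a)=+7.855e+00  f'(a)=-3.287e+00  a ← 46.320879 − (+7.855e+00/-3.287e+00) = 48.710790
iter 2: u=1.494607  f(a)=+6.489e-01  f'(a)=-2.764e+00  a ← 48.710790 − (+6.489e-01/-2.764e+00) = 48.945523
iter 3: u=1.487439  f(a)=+5.309e-03  f'(a)=-2.719e+00  a ← 48.945523 − (+5.309e-03/-2.719e+00) = 48.947476
iter 4: u=1.487380  f(a)=+3.617e-07  f'(a)=-2.719e+00  a ← 48.947476 − (+3.617e-07/-2.719e+00) = 48.947476
iter 5: u=1.487380  f(a)=+2.842e-14  f'(a)=-2.719e+00  a ← 48.947476 − (+2.842e-14/-2.719e+00) = 48.947476
converged: |Δa| < 1e-12 after 5 iterations
sag = a·(cosh(S/(2a)) − 1) = 48.947476·(cosh(1.487380) − 1) = 64.890886
T_max/T_min = cosh(S/(2a)) = 2.325725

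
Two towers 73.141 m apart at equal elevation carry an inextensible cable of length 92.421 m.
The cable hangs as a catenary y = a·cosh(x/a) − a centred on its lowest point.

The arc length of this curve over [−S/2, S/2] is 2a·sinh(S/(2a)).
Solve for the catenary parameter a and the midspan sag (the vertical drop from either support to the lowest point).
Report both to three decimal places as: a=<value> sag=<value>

seed: a₀ = √(S³/(24(L−S))) = √(73.141³/(24·19.280)) = 29.079183
iter 1: u=1.257618  f(a)=+1.583e+00  f'(a)=-1.548e+00  a ← 29.079183 − (+1.583e+00/-1.548e+00) = 30.102051
iter 2: u=1.214884  f(a)=+8.738e-02  f'(a)=-1.381e+00  a ← 30.102051 − (+8.738e-02/-1.381e+00) = 30.165306
iter 3: u=1.212336  f(a)=+3.005e-04  f'(a)=-1.372e+00  a ← 30.165306 − (+3.005e-04/-1.372e+00) = 30.165525
iter 4: u=1.212328  f(a)=+3.581e-09  f'(a)=-1.372e+00  a ← 30.165525 − (+3.581e-09/-1.372e+00) = 30.165525
iter 5: u=1.212328  f(a)=+1.421e-14  f'(a)=-1.372e+00  a ← 30.165525 − (+1.421e-14/-1.372e+00) = 30.165525
converged: |Δa| < 1e-12 after 5 iterations
sag = a·(cosh(S/(2a)) − 1) = 30.165525·(cosh(1.212328) − 1) = 25.019339
T_max/T_min = cosh(S/(2a)) = 1.829402

a=30.166 sag=25.019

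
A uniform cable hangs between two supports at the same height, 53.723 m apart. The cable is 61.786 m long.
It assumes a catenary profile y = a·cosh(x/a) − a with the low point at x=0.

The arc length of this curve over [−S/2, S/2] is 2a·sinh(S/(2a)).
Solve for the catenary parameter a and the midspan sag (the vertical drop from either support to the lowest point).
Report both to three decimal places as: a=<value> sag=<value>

seed: a₀ = √(S³/(24(L−S))) = √(53.723³/(24·8.063)) = 28.306517
iter 1: u=0.948951  f(a)=+3.709e-01  f'(a)=-6.227e-01  a ← 28.306517 − (+3.709e-01/-6.227e-01) = 28.902212
iter 2: u=0.929393  f(a)=+1.203e-02  f'(a)=-5.829e-01  a ← 28.902212 − (+1.203e-02/-5.829e-01) = 28.922855
iter 3: u=0.928729  f(a)=+1.360e-05  f'(a)=-5.815e-01  a ← 28.922855 − (+1.360e-05/-5.815e-01) = 28.922878
iter 4: u=0.928728  f(a)=+1.742e-11  f'(a)=-5.815e-01  a ← 28.922878 − (+1.742e-11/-5.815e-01) = 28.922878
iter 5: u=0.928728  f(a)=+7.105e-15  f'(a)=-5.815e-01  a ← 28.922878 − (+7.105e-15/-5.815e-01) = 28.922878
converged: |Δa| < 1e-12 after 5 iterations
sag = a·(cosh(S/(2a)) − 1) = 28.922878·(cosh(0.928728) − 1) = 13.396270
T_max/T_min = cosh(S/(2a)) = 1.463172

a=28.923 sag=13.396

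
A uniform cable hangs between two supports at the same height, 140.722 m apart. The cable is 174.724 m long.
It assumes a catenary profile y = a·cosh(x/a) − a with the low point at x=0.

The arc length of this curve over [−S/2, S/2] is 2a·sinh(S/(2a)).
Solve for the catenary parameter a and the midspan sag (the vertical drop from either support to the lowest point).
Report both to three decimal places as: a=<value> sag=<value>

seed: a₀ = √(S³/(24(L−S))) = √(140.722³/(24·34.002)) = 58.436628
iter 1: u=1.204056  f(a)=+2.552e+00  f'(a)=-1.341e+00  a ← 58.436628 − (+2.552e+00/-1.341e+00) = 60.338762
iter 2: u=1.166099  f(a)=+1.299e-01  f'(a)=-1.208e+00  a ← 60.338762 − (+1.299e-01/-1.208e+00) = 60.446277
iter 3: u=1.164025  f(a)=+3.765e-04  f'(a)=-1.201e+00  a ← 60.446277 − (+3.765e-04/-1.201e+00) = 60.446590
iter 4: u=1.164019  f(a)=+3.183e-09  f'(a)=-1.201e+00  a ← 60.446590 − (+3.183e-09/-1.201e+00) = 60.446590
iter 5: u=1.164019  f(a)=+2.842e-14  f'(a)=-1.201e+00  a ← 60.446590 − (+2.842e-14/-1.201e+00) = 60.446590
converged: |Δa| < 1e-12 after 5 iterations
sag = a·(cosh(S/(2a)) − 1) = 60.446590·(cosh(1.164019) − 1) = 45.788570
T_max/T_min = cosh(S/(2a)) = 1.757505

a=60.447 sag=45.789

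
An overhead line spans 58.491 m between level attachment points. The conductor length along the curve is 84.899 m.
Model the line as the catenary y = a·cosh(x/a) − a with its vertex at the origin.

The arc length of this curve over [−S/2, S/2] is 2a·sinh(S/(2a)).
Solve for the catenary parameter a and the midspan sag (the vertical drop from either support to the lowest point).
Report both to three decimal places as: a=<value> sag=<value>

seed: a₀ = √(S³/(24(L−S))) = √(58.491³/(24·26.408)) = 17.768886
iter 1: u=1.645883  f(a)=+3.816e+00  f'(a)=-3.860e+00  a ← 17.768886 − (+3.816e+00/-3.860e+00) = 18.757732
iter 2: u=1.559117  f(a)=+3.418e-01  f'(a)=-3.197e+00  a ← 18.757732 − (+3.418e-01/-3.197e+00) = 18.864643
iter 3: u=1.550281  f(a)=+3.336e-03  f'(a)=-3.135e+00  a ← 18.864643 − (+3.336e-03/-3.135e+00) = 18.865707
iter 4: u=1.550194  f(a)=+3.247e-07  f'(a)=-3.134e+00  a ← 18.865707 − (+3.247e-07/-3.134e+00) = 18.865707
iter 5: u=1.550194  f(a)=-1.421e-14  f'(a)=-3.134e+00  a ← 18.865707 − (-1.421e-14/-3.134e+00) = 18.865707
converged: |Δa| < 1e-12 after 5 iterations
sag = a·(cosh(S/(2a)) − 1) = 18.865707·(cosh(1.550194) − 1) = 27.587225
T_max/T_min = cosh(S/(2a)) = 2.462295

a=18.866 sag=27.587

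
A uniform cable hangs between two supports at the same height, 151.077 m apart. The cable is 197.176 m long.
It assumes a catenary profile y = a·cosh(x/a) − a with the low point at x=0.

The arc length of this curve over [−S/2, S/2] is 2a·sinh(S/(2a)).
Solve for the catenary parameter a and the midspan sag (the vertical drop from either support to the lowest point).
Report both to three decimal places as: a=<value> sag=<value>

a=58.222 sag=56.274

seed: a₀ = √(S³/(24(L−S))) = √(151.077³/(24·46.099)) = 55.827240
iter 1: u=1.353076  f(a)=+4.409e+00  f'(a)=-1.974e+00  a ← 55.827240 − (+4.409e+00/-1.974e+00) = 58.060257
iter 2: u=1.301036  f(a)=+2.783e-01  f'(a)=-1.732e+00  a ← 58.060257 − (+2.783e-01/-1.732e+00) = 58.220927
iter 3: u=1.297446  f(a)=+1.274e-03  f'(a)=-1.716e+00  a ← 58.220927 − (+1.274e-03/-1.716e+00) = 58.221669
iter 4: u=1.297429  f(a)=+2.699e-08  f'(a)=-1.716e+00  a ← 58.221669 − (+2.699e-08/-1.716e+00) = 58.221669
iter 5: u=1.297429  f(a)=+0.000e+00  f'(a)=-1.716e+00  a ← 58.221669 − (+0.000e+00/-1.716e+00) = 58.221669
converged: |Δa| < 1e-12 after 5 iterations
sag = a·(cosh(S/(2a)) − 1) = 58.221669·(cosh(1.297429) − 1) = 56.274429
T_max/T_min = cosh(S/(2a)) = 1.966555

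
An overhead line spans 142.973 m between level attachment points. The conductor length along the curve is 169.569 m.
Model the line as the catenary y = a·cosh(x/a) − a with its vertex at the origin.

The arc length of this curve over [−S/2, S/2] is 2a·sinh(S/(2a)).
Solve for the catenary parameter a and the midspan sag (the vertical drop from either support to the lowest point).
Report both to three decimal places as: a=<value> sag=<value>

a=69.478 sag=40.138

seed: a₀ = √(S³/(24(L−S))) = √(142.973³/(24·26.596)) = 67.665495
iter 1: u=1.056469  f(a)=+1.524e+00  f'(a)=-8.774e-01  a ← 67.665495 − (+1.524e+00/-8.774e-01) = 69.402747
iter 2: u=1.030024  f(a)=+6.068e-02  f'(a)=-8.088e-01  a ← 69.402747 − (+6.068e-02/-8.088e-01) = 69.477765
iter 3: u=1.028912  f(a)=+1.050e-04  f'(a)=-8.060e-01  a ← 69.477765 − (+1.050e-04/-8.060e-01) = 69.477895
iter 4: u=1.028910  f(a)=+3.154e-10  f'(a)=-8.060e-01  a ← 69.477895 − (+3.154e-10/-8.060e-01) = 69.477895
iter 5: u=1.028910  f(a)=-2.842e-14  f'(a)=-8.060e-01  a ← 69.477895 − (-2.842e-14/-8.060e-01) = 69.477895
converged: |Δa| < 1e-12 after 5 iterations
sag = a·(cosh(S/(2a)) − 1) = 69.477895·(cosh(1.028910) − 1) = 40.137749
T_max/T_min = cosh(S/(2a)) = 1.577705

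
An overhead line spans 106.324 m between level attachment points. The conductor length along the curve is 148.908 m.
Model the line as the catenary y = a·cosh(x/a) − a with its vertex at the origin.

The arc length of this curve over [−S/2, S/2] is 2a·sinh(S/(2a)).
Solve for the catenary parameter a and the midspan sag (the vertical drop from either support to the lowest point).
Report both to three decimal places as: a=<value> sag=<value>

seed: a₀ = √(S³/(24(L−S))) = √(106.324³/(24·42.584)) = 34.293998
iter 1: u=1.550184  f(a)=+5.419e+00  f'(a)=-3.134e+00  a ← 34.293998 − (+5.419e+00/-3.134e+00) = 36.023309
iter 2: u=1.475767  f(a)=+4.369e-01  f'(a)=-2.647e+00  a ← 36.023309 − (+4.369e-01/-2.647e+00) = 36.188351
iter 3: u=1.469036  f(a)=+3.390e-03  f'(a)=-2.606e+00  a ← 36.188351 − (+3.390e-03/-2.606e+00) = 36.189652
iter 4: u=1.468983  f(a)=+2.075e-07  f'(a)=-2.606e+00  a ← 36.189652 − (+2.075e-07/-2.606e+00) = 36.189652
iter 5: u=1.468983  f(a)=+2.842e-14  f'(a)=-2.606e+00  a ← 36.189652 − (+2.842e-14/-2.606e+00) = 36.189652
converged: |Δa| < 1e-12 after 5 iterations
sag = a·(cosh(S/(2a)) − 1) = 36.189652·(cosh(1.468983) − 1) = 46.593734
T_max/T_min = cosh(S/(2a)) = 2.287488

a=36.190 sag=46.594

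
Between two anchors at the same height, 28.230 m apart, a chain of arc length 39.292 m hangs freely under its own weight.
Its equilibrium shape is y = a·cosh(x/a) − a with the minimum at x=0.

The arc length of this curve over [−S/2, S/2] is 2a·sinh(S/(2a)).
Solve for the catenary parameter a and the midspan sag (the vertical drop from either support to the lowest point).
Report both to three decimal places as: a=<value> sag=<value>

seed: a₀ = √(S³/(24(L−S))) = √(28.230³/(24·11.062)) = 9.205426
iter 1: u=1.533335  f(a)=+1.376e+00  f'(a)=-3.018e+00  a ← 9.205426 − (+1.376e+00/-3.018e+00) = 9.661234
iter 2: u=1.460994  f(a)=+1.088e-01  f'(a)=-2.558e+00  a ← 9.661234 − (+1.088e-01/-2.558e+00) = 9.703757
iter 3: u=1.454591  f(a)=+8.091e-04  f'(a)=-2.520e+00  a ← 9.703757 − (+8.091e-04/-2.520e+00) = 9.704078
iter 4: u=1.454543  f(a)=+4.551e-08  f'(a)=-2.520e+00  a ← 9.704078 − (+4.551e-08/-2.520e+00) = 9.704078
iter 5: u=1.454543  f(a)=+0.000e+00  f'(a)=-2.520e+00  a ← 9.704078 − (+0.000e+00/-2.520e+00) = 9.704078
converged: |Δa| < 1e-12 after 5 iterations
sag = a·(cosh(S/(2a)) − 1) = 9.704078·(cosh(1.454543) − 1) = 12.207892
T_max/T_min = cosh(S/(2a)) = 2.258017

a=9.704 sag=12.208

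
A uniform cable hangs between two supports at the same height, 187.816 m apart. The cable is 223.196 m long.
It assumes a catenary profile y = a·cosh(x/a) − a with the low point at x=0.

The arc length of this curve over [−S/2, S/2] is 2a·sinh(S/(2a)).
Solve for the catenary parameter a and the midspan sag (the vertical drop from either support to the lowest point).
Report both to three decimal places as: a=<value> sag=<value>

a=90.726 sag=53.098

seed: a₀ = √(S³/(24(L−S))) = √(187.816³/(24·35.380)) = 88.331244
iter 1: u=1.063135  f(a)=+2.054e+00  f'(a)=-8.953e-01  a ← 88.331244 − (+2.054e+00/-8.953e-01) = 90.625409
iter 2: u=1.036222  f(a)=+8.275e-02  f'(a)=-8.245e-01  a ← 90.625409 − (+8.275e-02/-8.245e-01) = 90.725764
iter 3: u=1.035075  f(a)=+1.468e-04  f'(a)=-8.216e-01  a ← 90.725764 − (+1.468e-04/-8.216e-01) = 90.725943
iter 4: u=1.035073  f(a)=+4.635e-10  f'(a)=-8.216e-01  a ← 90.725943 − (+4.635e-10/-8.216e-01) = 90.725943
iter 5: u=1.035073  f(a)=+0.000e+00  f'(a)=-8.216e-01  a ← 90.725943 − (+0.000e+00/-8.216e-01) = 90.725943
converged: |Δa| < 1e-12 after 5 iterations
sag = a·(cosh(S/(2a)) − 1) = 90.725943·(cosh(1.035073) − 1) = 53.097944
T_max/T_min = cosh(S/(2a)) = 1.585256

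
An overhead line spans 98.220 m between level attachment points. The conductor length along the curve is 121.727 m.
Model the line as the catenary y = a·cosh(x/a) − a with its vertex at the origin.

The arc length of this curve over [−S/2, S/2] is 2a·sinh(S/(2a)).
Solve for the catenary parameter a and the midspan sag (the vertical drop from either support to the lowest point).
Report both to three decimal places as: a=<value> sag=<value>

seed: a₀ = √(S³/(24(L−S))) = √(98.220³/(24·23.507)) = 40.982238
iter 1: u=1.198324  f(a)=+1.747e+00  f'(a)=-1.321e+00  a ← 40.982238 − (+1.747e+00/-1.321e+00) = 42.304868
iter 2: u=1.160859  f(a)=+8.812e-02  f'(a)=-1.190e+00  a ← 42.304868 − (+8.812e-02/-1.190e+00) = 42.378894
iter 3: u=1.158832  f(a)=+2.507e-04  f'(a)=-1.184e+00  a ← 42.378894 − (+2.507e-04/-1.184e+00) = 42.379106
iter 4: u=1.158826  f(a)=+2.041e-09  f'(a)=-1.184e+00  a ← 42.379106 − (+2.041e-09/-1.184e+00) = 42.379106
iter 5: u=1.158826  f(a)=+2.842e-14  f'(a)=-1.184e+00  a ← 42.379106 − (+2.842e-14/-1.184e+00) = 42.379106
converged: |Δa| < 1e-12 after 5 iterations
sag = a·(cosh(S/(2a)) − 1) = 42.379106·(cosh(1.158826) − 1) = 31.785267
T_max/T_min = cosh(S/(2a)) = 1.750022

a=42.379 sag=31.785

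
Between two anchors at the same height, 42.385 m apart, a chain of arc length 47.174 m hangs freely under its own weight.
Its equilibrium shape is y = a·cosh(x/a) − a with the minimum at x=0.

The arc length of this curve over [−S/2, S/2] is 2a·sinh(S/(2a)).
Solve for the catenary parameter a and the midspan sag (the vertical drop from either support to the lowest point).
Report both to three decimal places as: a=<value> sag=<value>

seed: a₀ = √(S³/(24(L−S))) = √(42.385³/(24·4.789)) = 25.738915
iter 1: u=0.823364  f(a)=+1.650e-01  f'(a)=-3.980e-01  a ← 25.738915 − (+1.650e-01/-3.980e-01) = 26.153460
iter 2: u=0.810313  f(a)=+4.070e-03  f'(a)=-3.785e-01  a ← 26.153460 − (+4.070e-03/-3.785e-01) = 26.164212
iter 3: u=0.809980  f(a)=+2.616e-06  f'(a)=-3.781e-01  a ← 26.164212 − (+2.616e-06/-3.781e-01) = 26.164218
iter 4: u=0.809980  f(a)=+1.080e-12  f'(a)=-3.781e-01  a ← 26.164218 − (+1.080e-12/-3.781e-01) = 26.164218
converged: |Δa| < 1e-12 after 4 iterations
sag = a·(cosh(S/(2a)) − 1) = 26.164218·(cosh(0.809980) − 1) = 9.062375
T_max/T_min = cosh(S/(2a)) = 1.346365

a=26.164 sag=9.062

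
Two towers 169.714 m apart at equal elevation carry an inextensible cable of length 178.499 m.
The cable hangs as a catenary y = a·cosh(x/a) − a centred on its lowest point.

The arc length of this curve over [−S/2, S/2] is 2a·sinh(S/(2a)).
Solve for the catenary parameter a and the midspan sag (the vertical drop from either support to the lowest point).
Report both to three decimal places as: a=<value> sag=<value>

a=153.433 sag=24.070

seed: a₀ = √(S³/(24(L−S))) = √(169.714³/(24·8.785)) = 152.264970
iter 1: u=0.557298  f(a)=+1.374e-01  f'(a)=-1.190e-01  a ← 152.264970 − (+1.374e-01/-1.190e-01) = 153.419751
iter 2: u=0.553103  f(a)=+1.579e-03  f'(a)=-1.163e-01  a ← 153.419751 − (+1.579e-03/-1.163e-01) = 153.433330
iter 3: u=0.553055  f(a)=+2.139e-07  f'(a)=-1.163e-01  a ← 153.433330 − (+2.139e-07/-1.163e-01) = 153.433332
iter 4: u=0.553055  f(a)=+0.000e+00  f'(a)=-1.163e-01  a ← 153.433332 − (+0.000e+00/-1.163e-01) = 153.433332
converged: |Δa| < 1e-12 after 4 iterations
sag = a·(cosh(S/(2a)) − 1) = 153.433332·(cosh(0.553055) − 1) = 24.069515
T_max/T_min = cosh(S/(2a)) = 1.156873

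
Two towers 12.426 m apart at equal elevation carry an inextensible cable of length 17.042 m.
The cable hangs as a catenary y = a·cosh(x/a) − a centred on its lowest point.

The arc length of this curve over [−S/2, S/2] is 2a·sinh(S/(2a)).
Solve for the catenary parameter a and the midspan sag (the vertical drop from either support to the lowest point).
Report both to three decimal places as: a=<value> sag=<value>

a=4.376 sag=5.203

seed: a₀ = √(S³/(24(L−S))) = √(12.426³/(24·4.616)) = 4.161582
iter 1: u=1.492942  f(a)=+5.426e-01  f'(a)=-2.754e+00  a ← 4.161582 − (+5.426e-01/-2.754e+00) = 4.358610
iter 2: u=1.425455  f(a)=+4.091e-02  f'(a)=-2.353e+00  a ← 4.358610 − (+4.091e-02/-2.353e+00) = 4.375998
iter 3: u=1.419790  f(a)=+2.745e-04  f'(a)=-2.321e+00  a ← 4.375998 − (+2.745e-04/-2.321e+00) = 4.376116
iter 4: u=1.419752  f(a)=+1.255e-08  f'(a)=-2.321e+00  a ← 4.376116 − (+1.255e-08/-2.321e+00) = 4.376116
iter 5: u=1.419752  f(a)=+3.553e-15  f'(a)=-2.321e+00  a ← 4.376116 − (+3.553e-15/-2.321e+00) = 4.376116
converged: |Δa| < 1e-12 after 5 iterations
sag = a·(cosh(S/(2a)) − 1) = 4.376116·(cosh(1.419752) − 1) = 5.202915
T_max/T_min = cosh(S/(2a)) = 2.188934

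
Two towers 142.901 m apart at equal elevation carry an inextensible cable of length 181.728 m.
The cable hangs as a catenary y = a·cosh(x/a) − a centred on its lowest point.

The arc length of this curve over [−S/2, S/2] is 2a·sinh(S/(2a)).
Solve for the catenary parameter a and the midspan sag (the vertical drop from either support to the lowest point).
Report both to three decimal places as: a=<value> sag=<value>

seed: a₀ = √(S³/(24(L−S))) = √(142.901³/(24·38.827)) = 55.960342
iter 1: u=1.276806  f(a)=+3.291e+00  f'(a)=-1.627e+00  a ← 55.960342 − (+3.291e+00/-1.627e+00) = 57.982219
iter 2: u=1.232283  f(a)=+1.867e-01  f'(a)=-1.448e+00  a ← 57.982219 − (+1.867e-01/-1.448e+00) = 58.111229
iter 3: u=1.229547  f(a)=+6.815e-04  f'(a)=-1.437e+00  a ← 58.111229 − (+6.815e-04/-1.437e+00) = 58.111703
iter 4: u=1.229537  f(a)=+9.150e-09  f'(a)=-1.437e+00  a ← 58.111703 − (+9.150e-09/-1.437e+00) = 58.111703
iter 5: u=1.229537  f(a)=+0.000e+00  f'(a)=-1.437e+00  a ← 58.111703 − (+0.000e+00/-1.437e+00) = 58.111703
converged: |Δa| < 1e-12 after 5 iterations
sag = a·(cosh(S/(2a)) − 1) = 58.111703·(cosh(1.229537) − 1) = 49.745779
T_max/T_min = cosh(S/(2a)) = 1.856037

a=58.112 sag=49.746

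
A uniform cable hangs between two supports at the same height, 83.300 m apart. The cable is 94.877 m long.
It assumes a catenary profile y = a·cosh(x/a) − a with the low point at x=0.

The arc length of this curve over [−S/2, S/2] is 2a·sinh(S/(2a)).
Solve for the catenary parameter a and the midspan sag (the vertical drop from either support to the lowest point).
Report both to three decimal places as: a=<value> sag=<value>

a=46.532 sag=19.918

seed: a₀ = √(S³/(24(L−S))) = √(83.300³/(24·11.577)) = 45.610398
iter 1: u=0.913169  f(a)=+4.924e-01  f'(a)=-5.513e-01  a ← 45.610398 − (+4.924e-01/-5.513e-01) = 46.503599
iter 2: u=0.895630  f(a)=+1.484e-02  f'(a)=-5.185e-01  a ← 46.503599 − (+1.484e-02/-5.185e-01) = 46.532213
iter 3: u=0.895079  f(a)=+1.440e-05  f'(a)=-5.175e-01  a ← 46.532213 − (+1.440e-05/-5.175e-01) = 46.532240
iter 4: u=0.895078  f(a)=+1.357e-11  f'(a)=-5.175e-01  a ← 46.532240 − (+1.357e-11/-5.175e-01) = 46.532240
converged: |Δa| < 1e-12 after 4 iterations
sag = a·(cosh(S/(2a)) − 1) = 46.532240·(cosh(0.895078) − 1) = 19.918197
T_max/T_min = cosh(S/(2a)) = 1.428052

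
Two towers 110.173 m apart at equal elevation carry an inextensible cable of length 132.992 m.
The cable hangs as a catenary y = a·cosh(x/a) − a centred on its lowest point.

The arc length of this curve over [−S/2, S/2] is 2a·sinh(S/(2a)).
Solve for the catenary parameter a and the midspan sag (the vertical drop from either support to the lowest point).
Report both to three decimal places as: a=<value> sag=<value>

a=50.882 sag=32.848

seed: a₀ = √(S³/(24(L−S))) = √(110.173³/(24·22.819)) = 49.415004
iter 1: u=1.114773  f(a)=+1.461e+00  f'(a)=-1.044e+00  a ← 49.415004 − (+1.461e+00/-1.044e+00) = 50.814614
iter 2: u=1.084068  f(a)=+6.435e-02  f'(a)=-9.534e-01  a ← 50.814614 − (+6.435e-02/-9.534e-01) = 50.882109
iter 3: u=1.082630  f(a)=+1.377e-04  f'(a)=-9.494e-01  a ← 50.882109 − (+1.377e-04/-9.494e-01) = 50.882254
iter 4: u=1.082627  f(a)=+6.331e-10  f'(a)=-9.493e-01  a ← 50.882254 − (+6.331e-10/-9.493e-01) = 50.882254
iter 5: u=1.082627  f(a)=+0.000e+00  f'(a)=-9.493e-01  a ← 50.882254 − (+0.000e+00/-9.493e-01) = 50.882254
converged: |Δa| < 1e-12 after 5 iterations
sag = a·(cosh(S/(2a)) − 1) = 50.882254·(cosh(1.082627) − 1) = 32.847799
T_max/T_min = cosh(S/(2a)) = 1.645565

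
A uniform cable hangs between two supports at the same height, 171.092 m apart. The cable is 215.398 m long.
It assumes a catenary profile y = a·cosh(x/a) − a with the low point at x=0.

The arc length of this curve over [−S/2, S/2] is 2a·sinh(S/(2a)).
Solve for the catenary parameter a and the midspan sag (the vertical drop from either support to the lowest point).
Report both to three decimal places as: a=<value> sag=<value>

seed: a₀ = √(S³/(24(L−S))) = √(171.092³/(24·44.306)) = 68.628999
iter 1: u=1.246499  f(a)=+3.572e+00  f'(a)=-1.503e+00  a ← 68.628999 − (+3.572e+00/-1.503e+00) = 71.005295
iter 2: u=1.204783  f(a)=+1.939e-01  f'(a)=-1.344e+00  a ← 71.005295 − (+1.939e-01/-1.344e+00) = 71.149573
iter 3: u=1.202340  f(a)=+6.441e-04  f'(a)=-1.335e+00  a ← 71.149573 − (+6.441e-04/-1.335e+00) = 71.150055
iter 4: u=1.202332  f(a)=+7.157e-09  f'(a)=-1.335e+00  a ← 71.150055 − (+7.157e-09/-1.335e+00) = 71.150055
iter 5: u=1.202332  f(a)=+0.000e+00  f'(a)=-1.335e+00  a ← 71.150055 − (+0.000e+00/-1.335e+00) = 71.150055
converged: |Δa| < 1e-12 after 5 iterations
sag = a·(cosh(S/(2a)) − 1) = 71.150055·(cosh(1.202332) − 1) = 57.929010
T_max/T_min = cosh(S/(2a)) = 1.814181

a=71.150 sag=57.929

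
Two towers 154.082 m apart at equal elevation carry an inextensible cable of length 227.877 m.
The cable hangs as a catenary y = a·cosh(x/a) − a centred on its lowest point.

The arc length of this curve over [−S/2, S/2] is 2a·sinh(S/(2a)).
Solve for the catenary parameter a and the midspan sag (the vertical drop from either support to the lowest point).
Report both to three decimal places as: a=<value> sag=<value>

a=48.408 sag=75.387

seed: a₀ = √(S³/(24(L−S))) = √(154.082³/(24·73.795)) = 45.447372
iter 1: u=1.695170  f(a)=+1.136e+01  f'(a)=-4.282e+00  a ← 45.447372 − (+1.136e+01/-4.282e+00) = 48.100043
iter 2: u=1.601683  f(a)=+1.070e+00  f'(a)=-3.510e+00  a ← 48.100043 − (+1.070e+00/-3.510e+00) = 48.405027
iter 3: u=1.591591  f(a)=+1.169e-02  f'(a)=-3.433e+00  a ← 48.405027 − (+1.169e-02/-3.433e+00) = 48.408432
iter 4: u=1.591479  f(a)=+1.428e-06  f'(a)=-3.432e+00  a ← 48.408432 − (+1.428e-06/-3.432e+00) = 48.408432
iter 5: u=1.591479  f(a)=+0.000e+00  f'(a)=-3.432e+00  a ← 48.408432 − (+0.000e+00/-3.432e+00) = 48.408432
converged: |Δa| < 1e-12 after 5 iterations
sag = a·(cosh(S/(2a)) − 1) = 48.408432·(cosh(1.591479) − 1) = 75.387198
T_max/T_min = cosh(S/(2a)) = 2.557315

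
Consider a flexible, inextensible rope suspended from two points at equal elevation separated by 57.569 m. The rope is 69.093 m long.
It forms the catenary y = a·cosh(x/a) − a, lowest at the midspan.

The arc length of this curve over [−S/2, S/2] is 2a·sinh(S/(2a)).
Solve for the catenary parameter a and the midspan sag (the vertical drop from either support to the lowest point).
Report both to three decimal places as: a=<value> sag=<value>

a=27.020 sag=16.838

seed: a₀ = √(S³/(24(L−S))) = √(57.569³/(24·11.524)) = 26.264902
iter 1: u=1.095930  f(a)=+7.122e-01  f'(a)=-9.875e-01  a ← 26.264902 − (+7.122e-01/-9.875e-01) = 26.986065
iter 2: u=1.066643  f(a)=+3.039e-02  f'(a)=-9.049e-01  a ← 26.986065 − (+3.039e-02/-9.049e-01) = 27.019644
iter 3: u=1.065318  f(a)=+6.077e-05  f'(a)=-9.013e-01  a ← 27.019644 − (+6.077e-05/-9.013e-01) = 27.019711
iter 4: u=1.065315  f(a)=+2.442e-10  f'(a)=-9.013e-01  a ← 27.019711 − (+2.442e-10/-9.013e-01) = 27.019711
iter 5: u=1.065315  f(a)=+0.000e+00  f'(a)=-9.013e-01  a ← 27.019711 − (+0.000e+00/-9.013e-01) = 27.019711
converged: |Δa| < 1e-12 after 5 iterations
sag = a·(cosh(S/(2a)) − 1) = 27.019711·(cosh(1.065315) − 1) = 16.838304
T_max/T_min = cosh(S/(2a)) = 1.623186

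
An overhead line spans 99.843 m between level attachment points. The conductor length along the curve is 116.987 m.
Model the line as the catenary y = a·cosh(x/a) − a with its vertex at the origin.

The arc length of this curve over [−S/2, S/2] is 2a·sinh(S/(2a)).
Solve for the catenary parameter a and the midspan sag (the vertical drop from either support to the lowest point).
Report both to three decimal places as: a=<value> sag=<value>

seed: a₀ = √(S³/(24(L−S))) = √(99.843³/(24·17.144)) = 49.182968
iter 1: u=1.015016  f(a)=+9.051e-01  f'(a)=-7.717e-01  a ← 49.182968 − (+9.051e-01/-7.717e-01) = 50.355895
iter 2: u=0.991374  f(a)=+3.339e-02  f'(a)=-7.157e-01  a ← 50.355895 − (+3.339e-02/-7.157e-01) = 50.402550
iter 3: u=0.990456  f(a)=+4.930e-05  f'(a)=-7.136e-01  a ← 50.402550 − (+4.930e-05/-7.136e-01) = 50.402619
iter 4: u=0.990454  f(a)=+1.078e-10  f'(a)=-7.136e-01  a ← 50.402619 − (+1.078e-10/-7.136e-01) = 50.402619
iter 5: u=0.990454  f(a)=+2.842e-14  f'(a)=-7.136e-01  a ← 50.402619 − (+2.842e-14/-7.136e-01) = 50.402619
converged: |Δa| < 1e-12 after 5 iterations
sag = a·(cosh(S/(2a)) − 1) = 50.402619·(cosh(0.990454) − 1) = 26.810810
T_max/T_min = cosh(S/(2a)) = 1.531933

a=50.403 sag=26.811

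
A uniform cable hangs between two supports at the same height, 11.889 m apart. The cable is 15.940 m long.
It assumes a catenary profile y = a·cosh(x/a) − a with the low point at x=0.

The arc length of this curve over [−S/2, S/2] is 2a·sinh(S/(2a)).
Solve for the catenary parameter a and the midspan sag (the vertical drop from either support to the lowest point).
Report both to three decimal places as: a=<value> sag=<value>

a=4.355 sag=4.727

seed: a₀ = √(S³/(24(L−S))) = √(11.889³/(24·4.051)) = 4.157490
iter 1: u=1.429829  f(a)=+4.348e-01  f'(a)=-2.377e+00  a ← 4.157490 − (+4.348e-01/-2.377e+00) = 4.340394
iter 2: u=1.369576  f(a)=+3.034e-02  f'(a)=-2.056e+00  a ← 4.340394 − (+3.034e-02/-2.056e+00) = 4.355151
iter 3: u=1.364936  f(a)=+1.722e-04  f'(a)=-2.033e+00  a ← 4.355151 − (+1.722e-04/-2.033e+00) = 4.355235
iter 4: u=1.364909  f(a)=+5.619e-09  f'(a)=-2.033e+00  a ← 4.355235 − (+5.619e-09/-2.033e+00) = 4.355235
iter 5: u=1.364909  f(a)=+1.776e-15  f'(a)=-2.033e+00  a ← 4.355235 − (+1.776e-15/-2.033e+00) = 4.355235
converged: |Δa| < 1e-12 after 5 iterations
sag = a·(cosh(S/(2a)) − 1) = 4.355235·(cosh(1.364909) − 1) = 4.727109
T_max/T_min = cosh(S/(2a)) = 2.085385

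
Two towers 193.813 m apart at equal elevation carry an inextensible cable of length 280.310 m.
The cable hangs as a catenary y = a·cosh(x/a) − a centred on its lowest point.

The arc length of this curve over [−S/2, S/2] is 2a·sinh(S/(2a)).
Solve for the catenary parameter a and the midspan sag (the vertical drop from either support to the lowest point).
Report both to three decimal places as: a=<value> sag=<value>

seed: a₀ = √(S³/(24(L−S))) = √(193.813³/(24·86.497)) = 59.219974
iter 1: u=1.636382  f(a)=+1.235e+01  f'(a)=-3.782e+00  a ← 59.219974 − (+1.235e+01/-3.782e+00) = 62.484679
iter 2: u=1.550884  f(a)=+1.095e+00  f'(a)=-3.139e+00  a ← 62.484679 − (+1.095e+00/-3.139e+00) = 62.833417
iter 3: u=1.542276  f(a)=+1.045e-02  f'(a)=-3.079e+00  a ← 62.833417 − (+1.045e-02/-3.079e+00) = 62.836811
iter 4: u=1.542193  f(a)=+9.727e-07  f'(a)=-3.078e+00  a ← 62.836811 − (+9.727e-07/-3.078e+00) = 62.836812
iter 5: u=1.542193  f(a)=-5.684e-14  f'(a)=-3.078e+00  a ← 62.836812 − (-5.684e-14/-3.078e+00) = 62.836812
converged: |Δa| < 1e-12 after 5 iterations
sag = a·(cosh(S/(2a)) − 1) = 62.836812·(cosh(1.542193) − 1) = 90.759702
T_max/T_min = cosh(S/(2a)) = 2.444372

a=62.837 sag=90.760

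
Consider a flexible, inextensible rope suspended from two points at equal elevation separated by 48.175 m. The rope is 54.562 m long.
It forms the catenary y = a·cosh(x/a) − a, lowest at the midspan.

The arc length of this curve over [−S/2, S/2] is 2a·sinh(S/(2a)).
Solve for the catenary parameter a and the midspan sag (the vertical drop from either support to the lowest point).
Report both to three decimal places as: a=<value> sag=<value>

a=27.529 sag=11.228

seed: a₀ = √(S³/(24(L−S))) = √(48.175³/(24·6.387)) = 27.007134
iter 1: u=0.891894  f(a)=+2.589e-01  f'(a)=-5.117e-01  a ← 27.007134 − (+2.589e-01/-5.117e-01) = 27.513099
iter 2: u=0.875492  f(a)=+7.455e-03  f'(a)=-4.826e-01  a ← 27.513099 − (+7.455e-03/-4.826e-01) = 27.528545
iter 3: u=0.875001  f(a)=+6.587e-06  f'(a)=-4.818e-01  a ← 27.528545 − (+6.587e-06/-4.818e-01) = 27.528559
iter 4: u=0.875000  f(a)=+5.144e-12  f'(a)=-4.818e-01  a ← 27.528559 − (+5.144e-12/-4.818e-01) = 27.528559
converged: |Δa| < 1e-12 after 4 iterations
sag = a·(cosh(S/(2a)) − 1) = 27.528559·(cosh(0.875000) − 1) = 11.228047
T_max/T_min = cosh(S/(2a)) = 1.407869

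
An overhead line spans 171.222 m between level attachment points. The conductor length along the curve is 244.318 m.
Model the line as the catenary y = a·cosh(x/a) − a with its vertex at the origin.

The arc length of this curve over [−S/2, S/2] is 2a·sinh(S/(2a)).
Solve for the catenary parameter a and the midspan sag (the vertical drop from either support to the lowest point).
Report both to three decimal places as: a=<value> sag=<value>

seed: a₀ = √(S³/(24(L−S))) = √(171.222³/(24·73.096)) = 53.491764
iter 1: u=1.600452  f(a)=+9.953e+00  f'(a)=-3.500e+00  a ← 53.491764 − (+9.953e+00/-3.500e+00) = 56.335412
iter 2: u=1.519666  f(a)=+8.488e-01  f'(a)=-2.927e+00  a ← 56.335412 − (+8.488e-01/-2.927e+00) = 56.625446
iter 3: u=1.511882  f(a)=+7.444e-03  f'(a)=-2.875e+00  a ← 56.625446 − (+7.444e-03/-2.875e+00) = 56.628035
iter 4: u=1.511813  f(a)=+5.836e-07  f'(a)=-2.875e+00  a ← 56.628035 − (+5.836e-07/-2.875e+00) = 56.628035
iter 5: u=1.511813  f(a)=+0.000e+00  f'(a)=-2.875e+00  a ← 56.628035 − (+0.000e+00/-2.875e+00) = 56.628035
converged: |Δa| < 1e-12 after 5 iterations
sag = a·(cosh(S/(2a)) − 1) = 56.628035·(cosh(1.511813) − 1) = 78.018003
T_max/T_min = cosh(S/(2a)) = 2.377728

a=56.628 sag=78.018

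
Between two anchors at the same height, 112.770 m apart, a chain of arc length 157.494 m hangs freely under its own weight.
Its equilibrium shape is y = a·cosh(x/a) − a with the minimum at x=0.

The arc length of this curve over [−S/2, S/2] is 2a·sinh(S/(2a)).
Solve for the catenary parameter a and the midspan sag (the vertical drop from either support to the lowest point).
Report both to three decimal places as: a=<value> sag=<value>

seed: a₀ = √(S³/(24(L−S))) = √(112.770³/(24·44.724)) = 36.552277
iter 1: u=1.542585  f(a)=+5.633e+00  f'(a)=-3.081e+00  a ← 36.552277 − (+5.633e+00/-3.081e+00) = 38.380435
iter 2: u=1.469108  f(a)=+4.502e-01  f'(a)=-2.607e+00  a ← 38.380435 − (+4.502e-01/-2.607e+00) = 38.553136
iter 3: u=1.462527  f(a)=+3.427e-03  f'(a)=-2.567e+00  a ← 38.553136 − (+3.427e-03/-2.567e+00) = 38.554471
iter 4: u=1.462476  f(a)=+2.020e-07  f'(a)=-2.567e+00  a ← 38.554471 − (+2.020e-07/-2.567e+00) = 38.554471
iter 5: u=1.462476  f(a)=+2.842e-14  f'(a)=-2.567e+00  a ← 38.554471 − (+2.842e-14/-2.567e+00) = 38.554471
converged: |Δa| < 1e-12 after 5 iterations
sag = a·(cosh(S/(2a)) − 1) = 38.554471·(cosh(1.462476) − 1) = 49.124131
T_max/T_min = cosh(S/(2a)) = 2.274149

a=38.554 sag=49.124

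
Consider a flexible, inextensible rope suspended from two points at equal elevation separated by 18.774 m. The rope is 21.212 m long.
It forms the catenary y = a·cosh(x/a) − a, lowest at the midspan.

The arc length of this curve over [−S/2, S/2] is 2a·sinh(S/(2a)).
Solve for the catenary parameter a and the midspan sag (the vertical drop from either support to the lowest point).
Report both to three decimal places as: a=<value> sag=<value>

seed: a₀ = √(S³/(24(L−S))) = √(18.774³/(24·2.438)) = 10.634394
iter 1: u=0.882702  f(a)=+9.676e-02  f'(a)=-4.952e-01  a ← 10.634394 − (+9.676e-02/-4.952e-01) = 10.829774
iter 2: u=0.866777  f(a)=+2.731e-03  f'(a)=-4.676e-01  a ← 10.829774 − (+2.731e-03/-4.676e-01) = 10.835614
iter 3: u=0.866310  f(a)=+2.316e-06  f'(a)=-4.669e-01  a ← 10.835614 − (+2.316e-06/-4.669e-01) = 10.835619
iter 4: u=0.866310  f(a)=+1.666e-12  f'(a)=-4.669e-01  a ← 10.835619 − (+1.666e-12/-4.669e-01) = 10.835619
converged: |Δa| < 1e-12 after 4 iterations
sag = a·(cosh(S/(2a)) − 1) = 10.835619·(cosh(0.866310) − 1) = 4.326765
T_max/T_min = cosh(S/(2a)) = 1.399309

a=10.836 sag=4.327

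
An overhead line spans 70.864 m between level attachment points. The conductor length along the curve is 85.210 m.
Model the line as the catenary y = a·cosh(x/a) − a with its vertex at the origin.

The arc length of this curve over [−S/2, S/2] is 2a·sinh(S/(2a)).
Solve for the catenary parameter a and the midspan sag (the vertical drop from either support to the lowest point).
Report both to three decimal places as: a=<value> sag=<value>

a=33.083 sag=20.858

seed: a₀ = √(S³/(24(L−S))) = √(70.864³/(24·14.346)) = 32.148999
iter 1: u=1.102118  f(a)=+8.969e-01  f'(a)=-1.006e+00  a ← 32.148999 − (+8.969e-01/-1.006e+00) = 33.040836
iter 2: u=1.072370  f(a)=+3.868e-02  f'(a)=-9.206e-01  a ← 33.040836 − (+3.868e-02/-9.206e-01) = 33.082846
iter 3: u=1.071008  f(a)=+7.909e-05  f'(a)=-9.169e-01  a ← 33.082846 − (+7.909e-05/-9.169e-01) = 33.082932
iter 4: u=1.071005  f(a)=+3.323e-10  f'(a)=-9.169e-01  a ← 33.082932 − (+3.323e-10/-9.169e-01) = 33.082932
iter 5: u=1.071005  f(a)=+1.421e-14  f'(a)=-9.169e-01  a ← 33.082932 − (+1.421e-14/-9.169e-01) = 33.082932
converged: |Δa| < 1e-12 after 5 iterations
sag = a·(cosh(S/(2a)) − 1) = 33.082932·(cosh(1.071005) − 1) = 20.858392
T_max/T_min = cosh(S/(2a)) = 1.630488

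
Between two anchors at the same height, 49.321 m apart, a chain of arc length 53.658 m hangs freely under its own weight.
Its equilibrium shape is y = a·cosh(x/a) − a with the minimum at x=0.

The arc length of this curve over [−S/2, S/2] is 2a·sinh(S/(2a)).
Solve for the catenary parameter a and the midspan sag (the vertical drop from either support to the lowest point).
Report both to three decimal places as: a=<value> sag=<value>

seed: a₀ = √(S³/(24(L−S))) = √(49.321³/(24·4.337)) = 33.950602
iter 1: u=0.726364  f(a)=+1.159e-01  f'(a)=-2.692e-01  a ← 33.950602 − (+1.159e-01/-2.692e-01) = 34.380944
iter 2: u=0.717272  f(a)=+2.240e-03  f'(a)=-2.589e-01  a ← 34.380944 − (+2.240e-03/-2.589e-01) = 34.389595
iter 3: u=0.717092  f(a)=+8.736e-07  f'(a)=-2.587e-01  a ← 34.389595 − (+8.736e-07/-2.587e-01) = 34.389598
iter 4: u=0.717092  f(a)=+1.350e-13  f'(a)=-2.587e-01  a ← 34.389598 − (+1.350e-13/-2.587e-01) = 34.389598
converged: |Δa| < 1e-12 after 4 iterations
sag = a·(cosh(S/(2a)) − 1) = 34.389598·(cosh(0.717092) − 1) = 9.227368
T_max/T_min = cosh(S/(2a)) = 1.268319

a=34.390 sag=9.227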